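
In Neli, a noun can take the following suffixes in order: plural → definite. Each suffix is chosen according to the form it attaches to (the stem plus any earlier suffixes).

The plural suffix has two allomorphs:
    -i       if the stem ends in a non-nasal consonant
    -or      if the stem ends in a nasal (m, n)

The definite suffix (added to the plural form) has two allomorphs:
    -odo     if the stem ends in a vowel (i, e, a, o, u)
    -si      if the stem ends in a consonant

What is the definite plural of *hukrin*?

Since the final consonant of *hukrin* is /n/ (a nasal), it takes -or, giving *hukrinor*.
The final sound of the plural form *hukrinor* is /r/, which is a consonant, so the definite suffix is -si, giving *hukrinorsi*.

hukrinorsi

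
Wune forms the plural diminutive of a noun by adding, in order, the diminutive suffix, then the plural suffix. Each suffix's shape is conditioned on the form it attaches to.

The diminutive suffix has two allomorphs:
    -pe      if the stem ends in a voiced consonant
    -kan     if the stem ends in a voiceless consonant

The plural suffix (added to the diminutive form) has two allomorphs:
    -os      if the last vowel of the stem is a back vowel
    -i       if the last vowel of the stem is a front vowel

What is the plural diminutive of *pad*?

Since the final consonant of *pad* is /d/ (voiced), it takes -pe, giving *padpe*.
Since the last vowel of the diminutive form *padpe* is /e/ (a front vowel), it takes -i, giving *padpei*.

padpei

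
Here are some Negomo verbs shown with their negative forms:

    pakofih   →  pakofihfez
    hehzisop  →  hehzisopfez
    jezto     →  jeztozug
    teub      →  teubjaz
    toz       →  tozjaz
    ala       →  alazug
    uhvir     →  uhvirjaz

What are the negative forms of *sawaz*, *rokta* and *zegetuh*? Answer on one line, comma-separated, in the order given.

The alternation tracks the final sound of the stem — -fez when the stem ends in a voiceless consonant (*pakofih*, *hehzisop*); -jaz when the stem ends in a voiced consonant (*teub*, *toz*, *uhvir*); -zug when the stem ends in a vowel (*jezto*, *ala*).
*sawaz*: final sound = /z/, a voiced consonant → -jaz → *sawazjaz*.
*rokta* — final sound /a/ (a vowel) → -zug → *roktazug*.
*zegetuh*: final sound = /h/, a voiceless consonant → -fez → *zegetuhfez*.

sawazjaz, roktazug, zegetuhfez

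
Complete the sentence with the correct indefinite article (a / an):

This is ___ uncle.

The indefinite article is chosen by the initial *sound* of the following word, not its spelling.
*uncle* begins with the sound /ʌ/ (u pronounced /ʌ/) — a vowel sound.
So the article is *an*: This is an uncle.

an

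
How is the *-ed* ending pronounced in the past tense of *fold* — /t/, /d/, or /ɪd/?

/ɪd/

The stem *fold* ends in /t/ or /d/.
The -ed suffix is realized as /ɪd/ after /t, d/; as /t/ after other voiceless consonants; and as /d/ after other voiced sounds.
So -ed on *fold* is pronounced /ɪd/.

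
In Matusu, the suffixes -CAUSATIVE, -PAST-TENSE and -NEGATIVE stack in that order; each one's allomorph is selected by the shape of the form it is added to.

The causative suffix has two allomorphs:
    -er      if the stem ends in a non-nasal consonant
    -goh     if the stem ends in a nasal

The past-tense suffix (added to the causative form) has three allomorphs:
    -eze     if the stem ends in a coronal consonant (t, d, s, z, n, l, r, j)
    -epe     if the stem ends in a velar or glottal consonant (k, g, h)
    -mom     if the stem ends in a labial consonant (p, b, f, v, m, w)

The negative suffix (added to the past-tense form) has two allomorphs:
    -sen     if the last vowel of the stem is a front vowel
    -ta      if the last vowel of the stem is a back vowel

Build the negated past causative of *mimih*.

mimiherezesen

*mimih* — final consonant /h/ (non-nasal) → -er → *mimiher*.
Since the final consonant of the causative form *mimiher* is /r/ (coronal), it takes -eze, giving *mimihereze*.
The last vowel of the past-tense form *mimihereze* is /e/, which is a front vowel, so the negative suffix is -sen, giving *mimiherezesen*.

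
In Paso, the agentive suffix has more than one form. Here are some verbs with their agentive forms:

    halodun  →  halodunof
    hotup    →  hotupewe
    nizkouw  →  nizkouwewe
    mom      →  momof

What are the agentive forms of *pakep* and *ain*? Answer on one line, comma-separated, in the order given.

The suffix is conditioned by the final consonant: -of when the stem ends in a nasal (*halodun*, *mom*); -ewe when the stem ends in a non-nasal consonant (*hotup*, *nizkouw*).
*pakep*: final consonant = /p/, non-nasal → -ewe → *pakepewe*.
*ain*: final consonant = /n/, a nasal → -of → *ainof*.

pakepewe, ainof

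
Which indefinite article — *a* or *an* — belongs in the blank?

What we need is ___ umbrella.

an

The indefinite article is chosen by the initial *sound* of the following word, not its spelling.
*umbrella* begins with the sound /ʌ/ (u pronounced /ʌ/) — a vowel sound.
So the article is *an*: What we need is an umbrella.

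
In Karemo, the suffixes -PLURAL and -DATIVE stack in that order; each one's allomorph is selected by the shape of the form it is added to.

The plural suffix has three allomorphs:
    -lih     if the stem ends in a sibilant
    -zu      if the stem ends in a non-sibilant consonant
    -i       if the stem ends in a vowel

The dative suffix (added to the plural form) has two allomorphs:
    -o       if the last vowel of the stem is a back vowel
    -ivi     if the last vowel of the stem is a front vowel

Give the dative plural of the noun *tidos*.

tidoslihivi

The final sound of *tidos* is /s/, which is a sibilant, so the plural suffix is -lih, giving *tidoslih*.
The last vowel of the plural form *tidoslih* is /i/, which is a front vowel, so the dative suffix is -ivi, giving *tidoslihivi*.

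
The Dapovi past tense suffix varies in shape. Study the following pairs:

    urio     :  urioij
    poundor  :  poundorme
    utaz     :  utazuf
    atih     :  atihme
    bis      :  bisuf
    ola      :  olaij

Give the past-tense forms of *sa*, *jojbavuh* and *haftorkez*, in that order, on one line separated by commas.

The alternation tracks the final sound of the stem — -uf when the stem ends in a sibilant (*utaz*, *bis*); -me when the stem ends in a non-sibilant consonant (*poundor*, *atih*); -ij when the stem ends in a vowel (*urio*, *ola*).
The final sound of *sa* is /a/, which is a vowel, so the suffix is -ij, giving *saij*.
The final sound of *jojbavuh* is /h/, which is a non-sibilant consonant, so the suffix is -me, giving *jojbavuhme*.
The final sound of *haftorkez* is /z/, which is a sibilant, so the suffix is -uf, giving *haftorkezuf*.

saij, jojbavuhme, haftorkezuf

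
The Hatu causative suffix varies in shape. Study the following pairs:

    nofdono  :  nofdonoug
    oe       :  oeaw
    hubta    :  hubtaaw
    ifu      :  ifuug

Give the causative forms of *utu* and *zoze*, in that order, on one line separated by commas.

Looking at the last vowel of each stem: -ug when the last vowel of the stem is a rounded vowel (*nofdono*, *ifu*); -aw when the last vowel of the stem is an unrounded vowel (*oe*, *hubta*).
*utu*: last vowel = /u/, a rounded vowel → -ug → *utuug*.
The last vowel of *zoze* is /e/, which is an unrounded vowel, so the suffix is -aw, giving *zozeaw*.

utuug, zozeaw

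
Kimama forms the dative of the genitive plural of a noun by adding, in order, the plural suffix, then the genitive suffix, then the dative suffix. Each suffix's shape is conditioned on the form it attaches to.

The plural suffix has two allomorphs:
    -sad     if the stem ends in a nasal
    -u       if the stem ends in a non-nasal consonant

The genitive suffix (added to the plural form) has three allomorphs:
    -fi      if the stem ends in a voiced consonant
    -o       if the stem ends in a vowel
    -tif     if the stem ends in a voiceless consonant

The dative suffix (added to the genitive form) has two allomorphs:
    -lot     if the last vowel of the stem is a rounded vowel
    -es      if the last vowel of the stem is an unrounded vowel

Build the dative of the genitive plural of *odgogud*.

The final consonant of *odgogud* is /d/, which is non-nasal, so the plural suffix is -u, giving *odgogudu*.
The plural form *odgogudu* — final sound /u/ (a vowel) → -o → *odgoguduo*.
The last vowel of the genitive form *odgoguduo* is /o/, which is a rounded vowel, so the dative suffix is -lot, giving *odgoguduolot*.

odgoguduolot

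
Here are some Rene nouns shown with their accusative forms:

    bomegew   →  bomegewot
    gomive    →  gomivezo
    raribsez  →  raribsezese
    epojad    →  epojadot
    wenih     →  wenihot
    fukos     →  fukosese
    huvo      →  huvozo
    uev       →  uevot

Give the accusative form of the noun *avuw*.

The pattern is sibilance of the final sound: -ese when the stem ends in a sibilant (*raribsez*, *fukos*); -ot when the stem ends in a non-sibilant consonant (*bomegew*, *epojad*, *wenih*, *uev*); -zo when the stem ends in a vowel (*gomive*, *huvo*).
*avuw* — final sound /w/ (a non-sibilant consonant) → -ot → *avuwot*.

avuwot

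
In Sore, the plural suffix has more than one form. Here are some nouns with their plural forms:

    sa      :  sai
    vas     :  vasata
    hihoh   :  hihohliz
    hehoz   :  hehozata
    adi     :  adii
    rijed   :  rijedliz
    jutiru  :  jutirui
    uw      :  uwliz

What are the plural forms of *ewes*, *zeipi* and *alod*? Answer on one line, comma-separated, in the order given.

ewesata, zeipii, alodliz

Looking at the final sound of each stem: -ata when the stem ends in a sibilant (*vas*, *hehoz*); -liz when the stem ends in a non-sibilant consonant (*hihoh*, *rijed*, *uw*); -i when the stem ends in a vowel (*sa*, *adi*, *jutiru*).
*ewes*: final sound = /s/, a sibilant → -ata → *ewesata*.
Since the final sound of *zeipi* is /i/ (a vowel), it takes -i, giving *zeipii*.
The final sound of *alod* is /d/, which is a non-sibilant consonant, so the suffix is -liz, giving *alodliz*.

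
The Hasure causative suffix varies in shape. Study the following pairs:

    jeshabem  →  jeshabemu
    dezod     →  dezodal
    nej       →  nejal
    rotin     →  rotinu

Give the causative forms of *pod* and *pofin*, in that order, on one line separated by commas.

podal, pofinu

The suffix is conditioned by the final consonant: -u when the stem ends in a nasal (*jeshabem*, *rotin*); -al when the stem ends in a non-nasal consonant (*dezod*, *nej*).
The final consonant of *pod* is /d/, which is non-nasal, so the suffix is -al, giving *podal*.
*pofin* — final consonant /n/ (a nasal) → -u → *pofinu*.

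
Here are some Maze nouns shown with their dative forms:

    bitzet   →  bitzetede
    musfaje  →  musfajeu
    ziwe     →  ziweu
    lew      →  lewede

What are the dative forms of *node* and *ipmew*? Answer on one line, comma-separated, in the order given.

The pattern is consonant vs. vowel: -ede when the stem ends in a consonant (*bitzet*, *lew*); -u when the stem ends in a vowel (*musfaje*, *ziwe*).
Since the final sound of *node* is /e/ (a vowel), it takes -u, giving *nodeu*.
The final sound of *ipmew* is /w/, which is a consonant, so the suffix is -ede, giving *ipmewede*.

nodeu, ipmewede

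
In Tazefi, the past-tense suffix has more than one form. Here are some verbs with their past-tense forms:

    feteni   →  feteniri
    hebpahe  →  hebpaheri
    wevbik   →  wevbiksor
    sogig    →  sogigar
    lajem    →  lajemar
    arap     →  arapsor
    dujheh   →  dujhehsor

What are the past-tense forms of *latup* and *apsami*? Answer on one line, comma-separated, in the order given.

latupsor, apsamiri

The suffix is conditioned by the final sound: -sor when the stem ends in a voiceless consonant (*wevbik*, *arap*, *dujheh*); -ar when the stem ends in a voiced consonant (*sogig*, *lajem*); -ri when the stem ends in a vowel (*feteni*, *hebpahe*).
*latup* — final sound /p/ (a voiceless consonant) → -sor → *latupsor*.
*apsami*: final sound = /i/, a vowel → -ri → *apsamiri*.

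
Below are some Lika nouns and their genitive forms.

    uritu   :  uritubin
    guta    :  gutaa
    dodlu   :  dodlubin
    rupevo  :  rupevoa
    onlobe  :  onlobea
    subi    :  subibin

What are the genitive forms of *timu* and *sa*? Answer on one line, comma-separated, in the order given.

timubin, saa

The suffix is conditioned by the last vowel: -bin when the last vowel of the stem is a high vowel (*uritu*, *dodlu*, *subi*); -a when the last vowel of the stem is a non-high vowel (*guta*, *rupevo*, *onlobe*).
*timu* — last vowel /u/ (a high vowel) → -bin → *timubin*.
*sa*: last vowel = /a/, a non-high vowel → -a → *saa*.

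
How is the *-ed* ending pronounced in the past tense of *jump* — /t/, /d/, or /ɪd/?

The stem *jump* ends in a voiceless consonant other than /t/.
The -ed suffix is realized as /ɪd/ after /t, d/; as /t/ after other voiceless consonants; and as /d/ after other voiced sounds.
So -ed on *jump* is pronounced /t/.

/t/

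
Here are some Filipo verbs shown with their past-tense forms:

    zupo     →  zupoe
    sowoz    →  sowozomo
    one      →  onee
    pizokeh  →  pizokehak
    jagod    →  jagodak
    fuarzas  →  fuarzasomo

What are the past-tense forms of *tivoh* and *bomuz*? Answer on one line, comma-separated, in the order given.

The suffix is conditioned by the final sound: -omo when the stem ends in a sibilant (*sowoz*, *fuarzas*); -ak when the stem ends in a non-sibilant consonant (*pizokeh*, *jagod*); -e when the stem ends in a vowel (*zupo*, *one*).
*tivoh*: final sound = /h/, a non-sibilant consonant → -ak → *tivohak*.
*bomuz*: final sound = /z/, a sibilant → -omo → *bomuzomo*.

tivohak, bomuzomo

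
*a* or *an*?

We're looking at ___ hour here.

The indefinite article is chosen by the initial *sound* of the following word, not its spelling.
*hour* begins with the sound /aʊ/ (silent h) — a vowel sound.
So the article is *an*: We're looking at an hour here.

an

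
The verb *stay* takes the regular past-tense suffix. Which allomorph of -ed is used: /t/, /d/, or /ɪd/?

The stem *stay* ends in a voiced sound other than /d/.
The -ed suffix is realized as /ɪd/ after /t, d/; as /t/ after other voiceless consonants; and as /d/ after other voiced sounds.
So -ed on *stay* is pronounced /d/.

/d/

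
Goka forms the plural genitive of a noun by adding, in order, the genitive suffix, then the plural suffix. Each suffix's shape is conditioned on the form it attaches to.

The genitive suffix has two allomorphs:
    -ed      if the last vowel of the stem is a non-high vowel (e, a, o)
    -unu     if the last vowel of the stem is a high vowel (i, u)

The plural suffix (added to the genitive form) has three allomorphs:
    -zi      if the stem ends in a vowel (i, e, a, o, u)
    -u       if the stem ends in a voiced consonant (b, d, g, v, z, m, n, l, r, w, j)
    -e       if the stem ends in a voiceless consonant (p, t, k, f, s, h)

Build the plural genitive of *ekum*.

ekumunuzi

Since the last vowel of *ekum* is /u/ (a high vowel), it takes -unu, giving *ekumunu*.
Since the final sound of the genitive form *ekumunu* is /u/ (a vowel), it takes -zi, giving *ekumunuzi*.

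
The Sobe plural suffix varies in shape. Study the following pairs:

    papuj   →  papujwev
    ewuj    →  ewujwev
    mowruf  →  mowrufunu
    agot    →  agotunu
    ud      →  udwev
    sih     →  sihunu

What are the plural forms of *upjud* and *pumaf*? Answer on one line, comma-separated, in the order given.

upjudwev, pumafunu

The pattern is voicing of the final consonant: -unu when the stem ends in a voiceless consonant (*mowruf*, *agot*, *sih*); -wev when the stem ends in a voiced consonant (*papuj*, *ewuj*, *ud*).
*upjud* — final consonant /d/ (voiced) → -wev → *upjudwev*.
*pumaf*: final consonant = /f/, voiceless → -unu → *pumafunu*.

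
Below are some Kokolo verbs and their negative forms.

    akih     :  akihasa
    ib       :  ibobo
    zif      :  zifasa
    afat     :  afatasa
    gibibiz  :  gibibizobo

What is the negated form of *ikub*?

ikubobo

Looking at the final consonant of each stem: -asa when the stem ends in a voiceless consonant (*akih*, *zif*, *afat*); -obo when the stem ends in a voiced consonant (*ib*, *gibibiz*).
The final consonant of *ikub* is /b/, which is voiced, so the suffix is -obo, giving *ikubobo*.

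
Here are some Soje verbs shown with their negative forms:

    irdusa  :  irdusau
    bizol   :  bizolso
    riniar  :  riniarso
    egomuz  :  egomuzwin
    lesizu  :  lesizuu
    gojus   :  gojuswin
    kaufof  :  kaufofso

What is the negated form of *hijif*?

Looking at the final sound of each stem: -win when the stem ends in a sibilant (*egomuz*, *gojus*); -so when the stem ends in a non-sibilant consonant (*bizol*, *riniar*, *kaufof*); -u when the stem ends in a vowel (*irdusa*, *lesizu*).
*hijif* — final sound /f/ (a non-sibilant consonant) → -so → *hijifso*.

hijifso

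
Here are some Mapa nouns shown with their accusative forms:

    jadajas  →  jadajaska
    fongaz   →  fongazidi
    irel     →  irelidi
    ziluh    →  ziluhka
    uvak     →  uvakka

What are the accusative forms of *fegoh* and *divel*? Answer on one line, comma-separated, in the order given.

Looking at the final consonant of each stem: -ka when the stem ends in a voiceless consonant (*jadajas*, *ziluh*, *uvak*); -idi when the stem ends in a voiced consonant (*fongaz*, *irel*).
*fegoh*: final consonant = /h/, voiceless → -ka → *fegohka*.
*divel*: final consonant = /l/, voiced → -idi → *divelidi*.

fegohka, divelidi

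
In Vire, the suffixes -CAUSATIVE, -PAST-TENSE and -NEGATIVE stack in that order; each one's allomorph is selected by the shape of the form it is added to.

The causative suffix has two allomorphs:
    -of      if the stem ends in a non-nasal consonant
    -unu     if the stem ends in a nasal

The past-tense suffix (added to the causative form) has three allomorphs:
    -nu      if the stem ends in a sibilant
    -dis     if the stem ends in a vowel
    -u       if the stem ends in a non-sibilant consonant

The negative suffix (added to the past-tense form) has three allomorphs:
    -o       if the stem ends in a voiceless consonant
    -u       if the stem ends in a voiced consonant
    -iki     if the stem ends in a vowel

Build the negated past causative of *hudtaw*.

hudtawofuiki

*hudtaw* — final consonant /w/ (non-nasal) → -of → *hudtawof*.
The causative form *hudtawof*: final sound = /f/, a non-sibilant consonant → -u → *hudtawofu*.
The past-tense form *hudtawofu* — final sound /u/ (a vowel) → -iki → *hudtawofuiki*.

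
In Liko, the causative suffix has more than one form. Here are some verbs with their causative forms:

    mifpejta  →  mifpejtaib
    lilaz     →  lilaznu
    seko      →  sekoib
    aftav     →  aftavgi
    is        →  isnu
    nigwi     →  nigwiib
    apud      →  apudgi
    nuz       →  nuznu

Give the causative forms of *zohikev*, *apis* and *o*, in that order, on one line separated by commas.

zohikevgi, apisnu, oib

Looking at the final sound of each stem: -nu when the stem ends in a sibilant (*lilaz*, *is*, *nuz*); -gi when the stem ends in a non-sibilant consonant (*aftav*, *apud*); -ib when the stem ends in a vowel (*mifpejta*, *seko*, *nigwi*).
*zohikev*: final sound = /v/, a non-sibilant consonant → -gi → *zohikevgi*.
Since the final sound of *apis* is /s/ (a sibilant), it takes -nu, giving *apisnu*.
*o* — final sound /o/ (a vowel) → -ib → *oib*.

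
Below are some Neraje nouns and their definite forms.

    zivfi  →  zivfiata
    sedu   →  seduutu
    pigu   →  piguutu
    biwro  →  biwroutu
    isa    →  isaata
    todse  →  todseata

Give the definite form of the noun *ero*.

The pattern is rounding harmony: -utu when the last vowel of the stem is a rounded vowel (*sedu*, *pigu*, *biwro*); -ata when the last vowel of the stem is an unrounded vowel (*zivfi*, *isa*, *todse*).
Since the last vowel of *ero* is /o/ (a rounded vowel), it takes -utu, giving *eroutu*.

eroutu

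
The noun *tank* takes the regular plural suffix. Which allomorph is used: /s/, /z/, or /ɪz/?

/s/

The stem *tank* ends in a voiceless non-sibilant consonant.
The plural suffix surfaces as /ɪz/ after sibilants, /s/ after other voiceless consonants, and /z/ after other voiced sounds.
So the plural -s on *tank* is pronounced /s/.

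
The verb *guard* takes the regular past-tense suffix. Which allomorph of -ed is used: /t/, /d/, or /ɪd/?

The stem *guard* ends in /t/ or /d/.
The -ed suffix is realized as /ɪd/ after /t, d/; as /t/ after other voiceless consonants; and as /d/ after other voiced sounds.
So -ed on *guard* is pronounced /ɪd/.

/ɪd/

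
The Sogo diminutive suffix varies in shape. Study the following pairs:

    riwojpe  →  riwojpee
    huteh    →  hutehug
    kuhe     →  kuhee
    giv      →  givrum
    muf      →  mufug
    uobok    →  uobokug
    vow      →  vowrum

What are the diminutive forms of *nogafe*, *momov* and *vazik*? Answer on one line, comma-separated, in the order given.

nogafee, momovrum, vazikug

The alternation tracks the final sound of the stem — -ug when the stem ends in a voiceless consonant (*huteh*, *muf*, *uobok*); -rum when the stem ends in a voiced consonant (*giv*, *vow*); -e when the stem ends in a vowel (*riwojpe*, *kuhe*).
*nogafe*: final sound = /e/, a vowel → -e → *nogafee*.
The final sound of *momov* is /v/, which is a voiced consonant, so the suffix is -rum, giving *momovrum*.
The final sound of *vazik* is /k/, which is a voiceless consonant, so the suffix is -ug, giving *vazikug*.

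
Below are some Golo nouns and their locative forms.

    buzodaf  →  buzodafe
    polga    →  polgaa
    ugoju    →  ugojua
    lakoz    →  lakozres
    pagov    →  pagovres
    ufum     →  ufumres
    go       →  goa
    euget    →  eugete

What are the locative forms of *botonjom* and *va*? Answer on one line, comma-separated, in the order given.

The suffix is conditioned by the final sound: -e when the stem ends in a voiceless consonant (*buzodaf*, *euget*); -res when the stem ends in a voiced consonant (*lakoz*, *pagov*, *ufum*); -a when the stem ends in a vowel (*polga*, *ugoju*, *go*).
The final sound of *botonjom* is /m/, which is a voiced consonant, so the suffix is -res, giving *botonjomres*.
Since the final sound of *va* is /a/ (a vowel), it takes -a, giving *vaa*.

botonjomres, vaa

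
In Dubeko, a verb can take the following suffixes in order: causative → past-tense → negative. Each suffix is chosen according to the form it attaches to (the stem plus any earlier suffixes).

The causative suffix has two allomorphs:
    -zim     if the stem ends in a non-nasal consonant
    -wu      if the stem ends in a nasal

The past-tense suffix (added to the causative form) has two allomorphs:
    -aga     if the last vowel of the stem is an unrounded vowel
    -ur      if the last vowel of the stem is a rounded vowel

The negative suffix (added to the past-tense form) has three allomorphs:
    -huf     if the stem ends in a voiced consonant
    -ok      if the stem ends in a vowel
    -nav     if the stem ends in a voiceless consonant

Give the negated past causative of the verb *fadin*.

*fadin*: final consonant = /n/, a nasal → -wu → *fadinwu*.
The causative form *fadinwu*: last vowel = /u/, a rounded vowel → -ur → *fadinwuur*.
The final sound of the past-tense form *fadinwuur* is /r/, which is a voiced consonant, so the negative suffix is -huf, giving *fadinwuurhuf*.

fadinwuurhuf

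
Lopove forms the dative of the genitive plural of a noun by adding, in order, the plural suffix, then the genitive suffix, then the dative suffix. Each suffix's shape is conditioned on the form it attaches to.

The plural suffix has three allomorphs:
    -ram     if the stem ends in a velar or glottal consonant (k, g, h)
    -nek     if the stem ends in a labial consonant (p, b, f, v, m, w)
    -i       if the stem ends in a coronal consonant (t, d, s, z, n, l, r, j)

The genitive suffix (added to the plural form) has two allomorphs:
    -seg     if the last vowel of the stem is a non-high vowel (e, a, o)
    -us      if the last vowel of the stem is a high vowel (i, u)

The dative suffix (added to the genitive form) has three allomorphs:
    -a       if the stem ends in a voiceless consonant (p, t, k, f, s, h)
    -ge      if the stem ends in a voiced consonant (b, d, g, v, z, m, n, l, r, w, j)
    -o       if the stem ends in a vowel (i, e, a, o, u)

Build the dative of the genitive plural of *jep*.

jepneksegge

The final consonant of *jep* is /p/, which is labial, so the plural suffix is -nek, giving *jepnek*.
Since the last vowel of the plural form *jepnek* is /e/ (a non-high vowel), it takes -seg, giving *jepnekseg*.
The genitive form *jepnekseg*: final sound = /g/, a voiced consonant → -ge → *jepneksegge*.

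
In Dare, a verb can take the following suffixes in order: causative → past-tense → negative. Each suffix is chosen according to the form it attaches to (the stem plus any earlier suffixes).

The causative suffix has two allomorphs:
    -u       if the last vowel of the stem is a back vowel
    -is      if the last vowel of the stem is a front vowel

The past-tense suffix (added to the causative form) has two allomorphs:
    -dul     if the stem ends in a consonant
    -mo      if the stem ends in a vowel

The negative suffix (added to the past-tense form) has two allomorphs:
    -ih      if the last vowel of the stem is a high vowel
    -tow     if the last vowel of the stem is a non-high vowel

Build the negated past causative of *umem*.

umemisdulih

Since the last vowel of *umem* is /e/ (a front vowel), it takes -is, giving *umemis*.
The causative form *umemis* — final sound /s/ (a consonant) → -dul → *umemisdul*.
The past-tense form *umemisdul*: last vowel = /u/, a high vowel → -ih → *umemisdulih*.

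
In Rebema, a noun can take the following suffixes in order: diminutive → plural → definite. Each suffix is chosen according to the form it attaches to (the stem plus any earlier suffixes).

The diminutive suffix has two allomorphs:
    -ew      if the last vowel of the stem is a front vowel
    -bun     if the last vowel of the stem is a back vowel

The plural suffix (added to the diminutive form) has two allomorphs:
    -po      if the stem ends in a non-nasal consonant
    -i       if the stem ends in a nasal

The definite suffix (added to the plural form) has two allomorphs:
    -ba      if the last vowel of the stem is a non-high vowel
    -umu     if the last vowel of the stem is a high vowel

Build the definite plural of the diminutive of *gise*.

giseewpoba

*gise*: last vowel = /e/, a front vowel → -ew → *giseew*.
The diminutive form *giseew* — final consonant /w/ (non-nasal) → -po → *giseewpo*.
Since the last vowel of the plural form *giseewpo* is /o/ (a non-high vowel), it takes -ba, giving *giseewpoba*.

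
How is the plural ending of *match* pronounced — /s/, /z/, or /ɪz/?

/ɪz/

The stem *match* ends in a sibilant (/s, z, ʃ, ʒ, tʃ, dʒ/).
The plural suffix surfaces as /ɪz/ after sibilants, /s/ after other voiceless consonants, and /z/ after other voiced sounds.
So the plural -s on *match* is pronounced /ɪz/.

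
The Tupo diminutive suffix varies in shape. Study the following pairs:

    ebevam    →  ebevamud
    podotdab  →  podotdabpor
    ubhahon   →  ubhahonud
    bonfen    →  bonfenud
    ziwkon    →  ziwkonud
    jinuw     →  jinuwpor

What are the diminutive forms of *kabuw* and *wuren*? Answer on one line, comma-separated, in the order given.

The alternation tracks the final consonant of the stem — -ud when the stem ends in a nasal (*ebevam*, *ubhahon*, *bonfen*, *ziwkon*); -por when the stem ends in a non-nasal consonant (*podotdab*, *jinuw*).
*kabuw*: final consonant = /w/, non-nasal → -por → *kabuwpor*.
*wuren*: final consonant = /n/, a nasal → -ud → *wurenud*.

kabuwpor, wurenud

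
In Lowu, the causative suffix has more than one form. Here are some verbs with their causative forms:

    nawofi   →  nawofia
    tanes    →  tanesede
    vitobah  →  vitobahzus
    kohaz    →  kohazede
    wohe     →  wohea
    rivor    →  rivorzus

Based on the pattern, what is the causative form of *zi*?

The pattern is sibilance of the final sound: -ede when the stem ends in a sibilant (*tanes*, *kohaz*); -zus when the stem ends in a non-sibilant consonant (*vitobah*, *rivor*); -a when the stem ends in a vowel (*nawofi*, *wohe*).
*zi*: final sound = /i/, a vowel → -a → *zia*.

zia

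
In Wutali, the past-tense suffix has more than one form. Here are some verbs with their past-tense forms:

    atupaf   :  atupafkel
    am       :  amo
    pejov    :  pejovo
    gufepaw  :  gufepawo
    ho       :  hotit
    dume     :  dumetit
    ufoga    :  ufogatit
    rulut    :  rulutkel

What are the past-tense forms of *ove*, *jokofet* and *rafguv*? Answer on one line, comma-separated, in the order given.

The suffix is conditioned by the final sound: -kel when the stem ends in a voiceless consonant (*atupaf*, *rulut*); -o when the stem ends in a voiced consonant (*am*, *pejov*, *gufepaw*); -tit when the stem ends in a vowel (*ho*, *dume*, *ufoga*).
The final sound of *ove* is /e/, which is a vowel, so the suffix is -tit, giving *ovetit*.
*jokofet*: final sound = /t/, a voiceless consonant → -kel → *jokofetkel*.
*rafguv*: final sound = /v/, a voiced consonant → -o → *rafguvo*.

ovetit, jokofetkel, rafguvo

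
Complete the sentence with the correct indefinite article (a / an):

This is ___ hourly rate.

The indefinite article is chosen by the initial *sound* of the following word, not its spelling.
*hourly* begins with the sound /aʊ/ (silent h) — a vowel sound.
So the article is *an*: This is an hourly rate.

an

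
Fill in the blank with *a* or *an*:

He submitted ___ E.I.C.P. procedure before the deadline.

The indefinite article is chosen by the initial *sound* of the following word, not its spelling.
The initialism *E.I.C.P.* is read letter by letter; the first letter, E, is pronounced /iː/, which begins with a vowel sound.
So the article is *an*: He submitted an E.I.C.P. procedure before the deadline.

an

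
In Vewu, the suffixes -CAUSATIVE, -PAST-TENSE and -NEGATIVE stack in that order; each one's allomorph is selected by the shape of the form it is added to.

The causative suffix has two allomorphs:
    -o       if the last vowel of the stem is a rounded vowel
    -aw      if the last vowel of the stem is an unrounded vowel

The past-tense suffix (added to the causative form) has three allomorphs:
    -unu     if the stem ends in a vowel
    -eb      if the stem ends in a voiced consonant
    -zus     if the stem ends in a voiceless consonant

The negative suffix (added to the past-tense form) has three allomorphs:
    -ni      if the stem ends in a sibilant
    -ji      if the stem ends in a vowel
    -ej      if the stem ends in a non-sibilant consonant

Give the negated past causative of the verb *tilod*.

tilodounuji

Since the last vowel of *tilod* is /o/ (a rounded vowel), it takes -o, giving *tilodo*.
The causative form *tilodo* — final sound /o/ (a vowel) → -unu → *tilodounu*.
The past-tense form *tilodounu* — final sound /u/ (a vowel) → -ji → *tilodounuji*.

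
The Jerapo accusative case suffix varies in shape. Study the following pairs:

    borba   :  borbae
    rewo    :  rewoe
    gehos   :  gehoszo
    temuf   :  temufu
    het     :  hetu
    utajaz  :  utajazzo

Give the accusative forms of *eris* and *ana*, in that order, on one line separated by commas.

eriszo, anae

The alternation tracks the final sound of the stem — -zo when the stem ends in a sibilant (*gehos*, *utajaz*); -u when the stem ends in a non-sibilant consonant (*temuf*, *het*); -e when the stem ends in a vowel (*borba*, *rewo*).
Since the final sound of *eris* is /s/ (a sibilant), it takes -zo, giving *eriszo*.
*ana* — final sound /a/ (a vowel) → -e → *anae*.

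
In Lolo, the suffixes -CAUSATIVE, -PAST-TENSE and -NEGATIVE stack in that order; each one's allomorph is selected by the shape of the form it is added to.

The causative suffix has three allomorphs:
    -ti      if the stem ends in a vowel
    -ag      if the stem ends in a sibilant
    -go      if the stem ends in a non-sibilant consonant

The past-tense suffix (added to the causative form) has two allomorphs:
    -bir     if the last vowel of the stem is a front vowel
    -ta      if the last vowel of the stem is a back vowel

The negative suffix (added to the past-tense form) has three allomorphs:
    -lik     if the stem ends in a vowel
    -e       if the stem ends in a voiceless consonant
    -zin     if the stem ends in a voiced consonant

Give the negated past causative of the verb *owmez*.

*owmez* — final sound /z/ (a sibilant) → -ag → *owmezag*.
The last vowel of the causative form *owmezag* is /a/, which is a back vowel, so the past-tense suffix is -ta, giving *owmezagta*.
Since the final sound of the past-tense form *owmezagta* is /a/ (a vowel), it takes -lik, giving *owmezagtalik*.

owmezagtalik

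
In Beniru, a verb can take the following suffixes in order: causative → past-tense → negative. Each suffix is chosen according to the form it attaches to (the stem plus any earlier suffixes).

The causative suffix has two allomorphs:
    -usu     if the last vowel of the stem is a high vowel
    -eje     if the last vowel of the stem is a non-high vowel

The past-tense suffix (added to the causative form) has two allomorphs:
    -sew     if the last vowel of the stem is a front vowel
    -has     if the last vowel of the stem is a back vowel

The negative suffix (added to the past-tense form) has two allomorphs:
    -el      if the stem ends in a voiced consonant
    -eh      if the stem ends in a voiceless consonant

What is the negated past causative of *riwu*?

The last vowel of *riwu* is /u/, which is a high vowel, so the causative suffix is -usu, giving *riwuusu*.
Since the last vowel of the causative form *riwuusu* is /u/ (a back vowel), it takes -has, giving *riwuusuhas*.
The past-tense form *riwuusuhas*: final consonant = /s/, voiceless → -eh → *riwuusuhaseh*.

riwuusuhaseh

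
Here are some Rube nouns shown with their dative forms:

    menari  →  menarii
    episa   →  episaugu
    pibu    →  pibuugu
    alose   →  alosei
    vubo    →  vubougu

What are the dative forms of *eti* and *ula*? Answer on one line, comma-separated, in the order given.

etii, ulaugu

The pattern is front/back vowel harmony: -i when the last vowel of the stem is a front vowel (*menari*, *alose*); -ugu when the last vowel of the stem is a back vowel (*episa*, *pibu*, *vubo*).
The last vowel of *eti* is /i/, which is a front vowel, so the suffix is -i, giving *etii*.
Since the last vowel of *ula* is /a/ (a back vowel), it takes -ugu, giving *ulaugu*.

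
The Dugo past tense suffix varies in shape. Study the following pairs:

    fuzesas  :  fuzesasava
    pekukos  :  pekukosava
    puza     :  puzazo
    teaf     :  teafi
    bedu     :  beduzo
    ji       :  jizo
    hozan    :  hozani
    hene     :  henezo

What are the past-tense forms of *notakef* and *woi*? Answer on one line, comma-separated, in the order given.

notakefi, woizo

The pattern is sibilance of the final sound: -ava when the stem ends in a sibilant (*fuzesas*, *pekukos*); -i when the stem ends in a non-sibilant consonant (*teaf*, *hozan*); -zo when the stem ends in a vowel (*puza*, *bedu*, *ji*, *hene*).
Since the final sound of *notakef* is /f/ (a non-sibilant consonant), it takes -i, giving *notakefi*.
The final sound of *woi* is /i/, which is a vowel, so the suffix is -zo, giving *woizo*.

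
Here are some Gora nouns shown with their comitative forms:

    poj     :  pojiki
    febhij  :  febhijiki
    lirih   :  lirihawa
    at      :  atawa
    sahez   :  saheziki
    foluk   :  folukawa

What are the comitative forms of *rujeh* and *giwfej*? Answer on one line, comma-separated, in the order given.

Looking at the final consonant of each stem: -awa when the stem ends in a voiceless consonant (*lirih*, *at*, *foluk*); -iki when the stem ends in a voiced consonant (*poj*, *febhij*, *sahez*).
*rujeh*: final consonant = /h/, voiceless → -awa → *rujehawa*.
*giwfej*: final consonant = /j/, voiced → -iki → *giwfejiki*.

rujehawa, giwfejiki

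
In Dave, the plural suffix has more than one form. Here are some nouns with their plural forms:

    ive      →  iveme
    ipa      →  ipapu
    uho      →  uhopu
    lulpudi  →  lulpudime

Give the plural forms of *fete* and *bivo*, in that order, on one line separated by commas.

feteme, bivopu

The alternation tracks the last vowel of the stem — -me when the last vowel of the stem is a front vowel (*ive*, *lulpudi*); -pu when the last vowel of the stem is a back vowel (*ipa*, *uho*).
*fete*: last vowel = /e/, a front vowel → -me → *feteme*.
*bivo* — last vowel /o/ (a back vowel) → -pu → *bivopu*.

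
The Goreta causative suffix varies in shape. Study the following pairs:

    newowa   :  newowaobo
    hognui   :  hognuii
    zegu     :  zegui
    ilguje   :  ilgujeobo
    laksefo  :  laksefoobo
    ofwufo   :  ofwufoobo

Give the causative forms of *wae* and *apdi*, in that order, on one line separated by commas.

The pattern is height harmony: -i when the last vowel of the stem is a high vowel (*hognui*, *zegu*); -obo when the last vowel of the stem is a non-high vowel (*newowa*, *ilguje*, *laksefo*, *ofwufo*).
Since the last vowel of *wae* is /e/ (a non-high vowel), it takes -obo, giving *waeobo*.
*apdi*: last vowel = /i/, a high vowel → -i → *apdii*.

waeobo, apdii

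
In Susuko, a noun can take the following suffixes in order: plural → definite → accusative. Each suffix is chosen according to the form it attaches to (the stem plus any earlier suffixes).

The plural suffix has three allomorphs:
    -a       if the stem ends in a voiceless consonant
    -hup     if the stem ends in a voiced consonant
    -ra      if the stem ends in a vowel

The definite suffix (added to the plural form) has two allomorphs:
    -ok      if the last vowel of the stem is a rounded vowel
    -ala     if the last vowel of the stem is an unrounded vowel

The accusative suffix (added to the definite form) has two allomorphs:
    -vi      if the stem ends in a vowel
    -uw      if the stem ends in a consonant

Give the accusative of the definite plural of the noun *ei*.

*ei* — final sound /i/ (a vowel) → -ra → *eira*.
The last vowel of the plural form *eira* is /a/, which is an unrounded vowel, so the definite suffix is -ala, giving *eiraala*.
The definite form *eiraala* — final sound /a/ (a vowel) → -vi → *eiraalavi*.

eiraalavi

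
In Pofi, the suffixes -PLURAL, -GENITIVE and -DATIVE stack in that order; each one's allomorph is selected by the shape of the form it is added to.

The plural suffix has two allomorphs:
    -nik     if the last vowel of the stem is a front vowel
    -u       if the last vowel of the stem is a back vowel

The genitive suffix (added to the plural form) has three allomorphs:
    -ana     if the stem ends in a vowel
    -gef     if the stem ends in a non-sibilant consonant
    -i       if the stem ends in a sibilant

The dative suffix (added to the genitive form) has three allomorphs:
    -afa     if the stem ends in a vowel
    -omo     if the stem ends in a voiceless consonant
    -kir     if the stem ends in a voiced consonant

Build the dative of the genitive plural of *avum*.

The last vowel of *avum* is /u/, which is a back vowel, so the plural suffix is -u, giving *avumu*.
Since the final sound of the plural form *avumu* is /u/ (a vowel), it takes -ana, giving *avumuana*.
The genitive form *avumuana*: final sound = /a/, a vowel → -afa → *avumuanaafa*.

avumuanaafa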